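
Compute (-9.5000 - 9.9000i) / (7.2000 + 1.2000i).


Conjugate of z2 = 7.2000 - 1.2000i
Numerator: (-9.5000 - 9.9000i)(7.2000 - 1.2000i) = -80.2800 - 59.8800i
Denominator: 7.2^2 + 1.2^2 = 53.28
Result = (-80.2800 - 59.8800i)/53.28

-1.5068 - 1.1239i


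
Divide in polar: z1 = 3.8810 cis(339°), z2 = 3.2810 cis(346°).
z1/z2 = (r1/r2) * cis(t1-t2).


r = 3.8810 / 3.2810 = 1.1829
theta = 339° - 346° = -7° = 353° (mod 360)

1.1829 cis(353°)


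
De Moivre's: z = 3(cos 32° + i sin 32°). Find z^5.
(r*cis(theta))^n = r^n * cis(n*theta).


r^5 = 3^5 = 243
n*theta = 5*32° = 160° = 160° (mod 360)
a = 243*cos(160°) = -228.3453
b = 243*sin(160°) = 83.1109

243 cis(160°) = -228.3453 + 83.1109i


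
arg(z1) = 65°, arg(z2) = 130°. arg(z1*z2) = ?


arg(z1*z2) = 65° + 130° = 195°
Normalized to (-180°, 180°]: -165°

-165°


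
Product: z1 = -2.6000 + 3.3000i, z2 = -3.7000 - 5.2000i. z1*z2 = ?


Real = -2.6*(-3.7) - 3.3*(-5.2) = 9.62 - (-17.16) = 26.78
Imag = -2.6*(-5.2) - (3.7)*3.3 = 13.52 - (12.21) = 1.31

26.7800 + 1.3100i


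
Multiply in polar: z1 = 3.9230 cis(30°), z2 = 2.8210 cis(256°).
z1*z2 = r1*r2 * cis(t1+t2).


r = 3.9230 * 2.8210 = 11.0668
theta = 30° + 256° = 286° = 286° (mod 360)

11.0668 cis(286°)


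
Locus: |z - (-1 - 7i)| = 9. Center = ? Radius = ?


|z - z0| = r is a circle with center z0 and radius r.
Center = (-1, -7), radius = 9

Circle with center (-1, -7) and radius 9


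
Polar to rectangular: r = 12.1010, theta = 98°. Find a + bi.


a = 12.1010*cos(98°) = 12.1010*(-0.13917) = -1.6841
b = 12.1010*sin(98°) = 12.1010*0.990268 = 11.9832

-1.6841 + 11.9832i


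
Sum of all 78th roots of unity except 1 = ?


With w = e^(2*pi*i/78), all 78 of the 78th roots of unity w^0 = 1, w, ..., w^(77) sum to 0: 1 + w + ... + w^(77) = (1 - w^78)/(1 - w) = 0 since w^78 = 1, w ≠ 1.
Removing the root 1: w + w^2 + ... + w^(77) = 0 - 1 = -1

Sum = -1


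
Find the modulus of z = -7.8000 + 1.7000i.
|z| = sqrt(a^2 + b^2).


|z| = sqrt((-7.8)^2 + 1.7^2) = sqrt(60.84 + 2.89) = sqrt(63.73) = 7.9831

|z| = 7.9831


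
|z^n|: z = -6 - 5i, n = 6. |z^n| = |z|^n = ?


|z| = sqrt(36+25) = sqrt(61) = 7.8102
|z^6| = |z|^6 = (sqrt(61))^6 = 61^3 = 226981

|z^6| = 226981


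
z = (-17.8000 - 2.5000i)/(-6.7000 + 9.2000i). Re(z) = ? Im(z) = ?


Multiply by conjugate: (-17.8000 - 2.5000i)(-6.7000 - 9.2000i) / ((-6.7)^2 + 9.2^2)
Numerator real = -17.8*(-6.7) - (2.5)*9.2 = 96.26
Numerator imag = -2.5*(-6.7) - (-17.8)*9.2 = 180.51
Denominator = 129.53
Re(z) = 96.26/129.53 = 0.7431
Im(z) = 180.51/129.53 = 1.3936

Re(z) = 0.7431, Im(z) = 1.3936


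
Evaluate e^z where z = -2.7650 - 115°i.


e^-2.7650 = 0.0630
cos(-115°) = -0.4226
sin(-115°) = -0.9063
Real = 0.0630*(-0.4226) = -0.0266
Imag = 0.0630*(-0.9063) = -0.0571

-0.0266 - 0.0571i


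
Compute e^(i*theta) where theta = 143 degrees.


cos(143°) = -0.7986
sin(143°) = 0.6018

e^(i*143°) = -0.7986 + 0.6018i


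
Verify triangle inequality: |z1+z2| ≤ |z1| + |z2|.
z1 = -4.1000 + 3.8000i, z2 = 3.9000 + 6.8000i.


|z1| = sqrt((-4.1)^2 + 3.8^2) = sqrt(31.25) = 5.5902
|z2| = sqrt(3.9^2 + 6.8^2) = sqrt(61.45) = 7.8390
z1+z2 = -0.2000 + 10.6000i
|z1+z2| = sqrt(112.4) = 10.6019
|z1|+|z2| = 5.5902 + 7.8390 = 13.4292

|z1+z2| = 10.6019 ≤ |z1|+|z2| = 13.4292 (verified)


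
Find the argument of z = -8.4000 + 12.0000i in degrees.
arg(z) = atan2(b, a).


Re = -8.4, Im = 12
arg = atan2(12, -8.4) = 124.9920 degrees

arg(z) = 124.9920 degrees


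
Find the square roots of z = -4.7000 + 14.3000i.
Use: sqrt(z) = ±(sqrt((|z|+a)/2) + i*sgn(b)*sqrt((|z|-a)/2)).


|z| = sqrt(22.09+204.49) = 15.0526
sqrt((|z|+a)/2) = sqrt((15.0526+(-4.7))/2) = sqrt(5.1763) = 2.2751
sqrt((|z|-a)/2) = sqrt((15.0526-(-4.7))/2) = sqrt(9.8763) = 3.1427

±(2.2751 + 3.1427i) i.e. 2.2751 + 3.1427i and -2.2751 - 3.1427i


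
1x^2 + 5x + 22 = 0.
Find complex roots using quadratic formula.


disc = 5^2 - 4*1*22 = 25 - 88 = -63
sqrt(|disc|) = sqrt(63) = 7.9373
Real part = -5/(2*1) = -2.5000
Imag part = 7.9373/(2*1) = 3.9686

-2.5000 ± 3.9686i


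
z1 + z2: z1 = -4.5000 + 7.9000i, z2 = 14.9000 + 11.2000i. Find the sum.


Real: -4.5 + 14.9 = 10.4
Imag: 7.9 + 11.2 = 19.1

10.4000 + 19.1000i


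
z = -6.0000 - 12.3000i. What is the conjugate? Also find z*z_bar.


z_bar = -6.0000 + 12.3000i
z*z_bar = (-6)^2 + (-12.3)^2 = 36 + 151.29 = 187.29

z_bar = -6.0000 + 12.3000i, z*z_bar = 187.29


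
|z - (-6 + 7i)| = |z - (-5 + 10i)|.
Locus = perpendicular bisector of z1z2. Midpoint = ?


Equal distances means the locus is the perpendicular bisector of z1 and z2.
Midpoint = ((-6+(-5))/2, (7+10)/2) = (-5.5000, 8.5000)

Perpendicular bisector through (-5.5000, 8.5000)


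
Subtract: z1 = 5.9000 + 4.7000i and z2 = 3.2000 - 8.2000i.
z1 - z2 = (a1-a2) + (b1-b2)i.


Real: 5.9 - 3.2 = 2.7
Imag: 4.7 + 8.2 = 12.9

2.7000 + 12.9000i


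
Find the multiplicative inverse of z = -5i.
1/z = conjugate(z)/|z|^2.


|z|^2 = 0+25 = 25
1/z = (0 + 5i)/25

1/z = 0 + 0.2000i


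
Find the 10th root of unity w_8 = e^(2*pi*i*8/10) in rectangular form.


Angle = 360*8/10 = 288°
a = cos(288°) = 0.3090
b = sin(288°) = -0.9511

0.3090 - 0.9511i


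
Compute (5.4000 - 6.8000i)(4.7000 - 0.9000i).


Real = 5.4*4.7 - (-6.8)*(-0.9) = 25.38 - 6.12 = 19.26
Imag = 5.4*(-0.9) + 4.7*(-6.8) = -4.86 - (31.96) = -36.82

19.2600 - 36.8200i


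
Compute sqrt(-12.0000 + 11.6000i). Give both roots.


|z| = sqrt(144+134.56) = 16.6901
sqrt((|z|+a)/2) = sqrt((16.6901+(-12))/2) = sqrt(2.3451) = 1.5314
sqrt((|z|-a)/2) = sqrt((16.6901-(-12))/2) = sqrt(14.3451) = 3.7875

±(1.5314 + 3.7875i) i.e. 1.5314 + 3.7875i and -1.5314 - 3.7875i


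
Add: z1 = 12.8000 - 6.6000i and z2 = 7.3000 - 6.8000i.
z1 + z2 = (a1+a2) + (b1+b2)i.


Real: 12.8 + 7.3 = 20.1
Imag: -6.6 - 6.8 = -13.4

20.1000 - 13.4000i


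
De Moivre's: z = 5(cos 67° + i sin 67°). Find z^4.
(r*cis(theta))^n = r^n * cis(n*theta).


r^4 = 5^4 = 625
n*theta = 4*67° = 268° = 268° (mod 360)
a = 625*cos(268°) = -21.8122
b = 625*sin(268°) = -624.6193

625 cis(268°) = -21.8122 - 624.6193i


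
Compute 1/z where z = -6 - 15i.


|z|^2 = 36+225 = 261
1/z = (-6 + 15i)/261

1/z = -0.0230 + 0.0575i


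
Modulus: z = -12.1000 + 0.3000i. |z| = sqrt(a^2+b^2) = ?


|z| = sqrt((-12.1)^2 + 0.3^2) = sqrt(146.41 + 0.09) = sqrt(146.5) = 12.1037

|z| = 12.1037


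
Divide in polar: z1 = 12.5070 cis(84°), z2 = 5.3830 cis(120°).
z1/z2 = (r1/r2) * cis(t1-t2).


r = 12.5070 / 5.3830 = 2.3234
theta = 84° - 120° = -36° = 324° (mod 360)

2.3234 cis(324°)


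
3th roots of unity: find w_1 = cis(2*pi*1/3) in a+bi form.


Angle = 360*1/3 = 120°
a = cos(120°) = -0.5000
b = sin(120°) = 0.8660

-0.5000 + 0.8660i


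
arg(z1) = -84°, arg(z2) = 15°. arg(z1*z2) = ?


arg(z1*z2) = -84° + 15° = -69°
Normalized to (-180°, 180°]: -69°

-69°


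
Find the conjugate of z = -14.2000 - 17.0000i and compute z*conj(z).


z_bar = -14.2000 + 17.0000i
z*z_bar = (-14.2)^2 + (-17)^2 = 201.64 + 289 = 490.64

z_bar = -14.2000 + 17.0000i, z*z_bar = 490.64


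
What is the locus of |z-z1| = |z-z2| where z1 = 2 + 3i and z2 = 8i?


Equal distances means the locus is the perpendicular bisector of z1 and z2.
Midpoint = ((2+0)/2, (3+8)/2) = (1.0000, 5.5000)

Perpendicular bisector through (1.0000, 5.5000)


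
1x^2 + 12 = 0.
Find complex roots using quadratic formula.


disc = 0^2 - 4*1*12 = 0 - 48 = -48
sqrt(|disc|) = sqrt(48) = 6.9282
Real part = 0/(2*1) = 0
Imag part = 6.9282/(2*1) = 3.4641

0 ± 3.4641i


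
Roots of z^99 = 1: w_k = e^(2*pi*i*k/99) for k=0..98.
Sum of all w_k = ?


The sum of all 99th roots of unity is 0.
Geometric series: (1 - w^99)/(1 - w) = (1-1)/(1-w) = 0 since w^99 = 1, w ≠ 1.
Alternatively: coefficient of z^98 in z^99 - 1 is 0.

0


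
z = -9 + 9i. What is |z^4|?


|z| = sqrt(81+81) = sqrt(162) = 12.7279
|z^4| = |z|^4 = (sqrt(162))^4 = 162^2 = 26244

|z^4| = 26244


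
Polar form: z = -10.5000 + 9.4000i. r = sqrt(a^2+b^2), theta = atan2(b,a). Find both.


r = sqrt(110.25+88.36) = sqrt(198.61) = 14.0929
theta = atan2(9.4, -10.5) = 138.1639 degrees

r = 14.0929, theta = 138.1639 degrees


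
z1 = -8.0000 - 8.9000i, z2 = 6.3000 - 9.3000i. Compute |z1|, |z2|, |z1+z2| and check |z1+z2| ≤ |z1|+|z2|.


|z1| = sqrt((-8)^2 + (-8.9)^2) = sqrt(143.21) = 11.9670
|z2| = sqrt(6.3^2 + (-9.3)^2) = sqrt(126.18) = 11.2330
z1+z2 = -1.7000 - 18.2000i
|z1+z2| = sqrt(334.13) = 18.2792
|z1|+|z2| = 11.9670 + 11.2330 = 23.2000

|z1+z2| = 18.2792 ≤ |z1|+|z2| = 23.2000 (verified)


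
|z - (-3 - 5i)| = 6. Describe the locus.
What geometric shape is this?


|z - z0| = r is a circle with center z0 and radius r.
Center = (-3, -5), radius = 6

Circle with center (-3, -5) and radius 6


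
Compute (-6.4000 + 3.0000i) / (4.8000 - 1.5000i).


Conjugate of z2 = 4.8000 + 1.5000i
Numerator: (-6.4000 + 3.0000i)(4.8000 + 1.5000i) = -35.2200 + 4.8000i
Denominator: 4.8^2 + (-1.5)^2 = 25.29
Result = (-35.2200 + 4.8000i)/25.29

-1.3926 + 0.1898i


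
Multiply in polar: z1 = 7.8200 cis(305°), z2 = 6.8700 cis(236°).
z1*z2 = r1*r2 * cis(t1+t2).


r = 7.8200 * 6.8700 = 53.7234
theta = 305° + 236° = 541° = 181° (mod 360)

53.7234 cis(181°)


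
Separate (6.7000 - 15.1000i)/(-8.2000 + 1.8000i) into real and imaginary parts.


Multiply by conjugate: (6.7000 - 15.1000i)(-8.2000 - 1.8000i) / ((-8.2)^2 + 1.8^2)
Numerator real = 6.7*(-8.2) - (15.1)*1.8 = -82.12
Numerator imag = -15.1*(-8.2) - 6.7*1.8 = 111.76
Denominator = 70.48
Re(z) = -82.12/70.48 = -1.1652
Im(z) = 111.76/70.48 = 1.5857

Re(z) = -1.1652, Im(z) = 1.5857


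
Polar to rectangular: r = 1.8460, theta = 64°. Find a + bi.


a = 1.8460*cos(64°) = 1.8460*0.43837 = 0.8092
b = 1.8460*sin(64°) = 1.8460*0.8988 = 1.6592

0.8092 + 1.6592i


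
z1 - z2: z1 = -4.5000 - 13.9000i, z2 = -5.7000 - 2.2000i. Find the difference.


Real: -4.5 + 5.7 = 1.2
Imag: -13.9 + 2.2 = -11.7

1.2000 - 11.7000i


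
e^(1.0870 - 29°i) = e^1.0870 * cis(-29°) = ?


e^1.0870 = 2.9654
cos(-29°) = 0.87462
sin(-29°) = -0.4848
Real = 2.9654*0.87462 = 2.5936
Imag = 2.9654*(-0.4848) = -1.4376

2.5936 - 1.4376i


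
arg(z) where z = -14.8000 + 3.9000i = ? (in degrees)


Re = -14.8, Im = 3.9
arg = atan2(3.9, -14.8) = 165.2374 degrees

arg(z) = 165.2374 degrees


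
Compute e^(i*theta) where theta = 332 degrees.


cos(332°) = 0.8829
sin(332°) = -0.4695

e^(i*332°) = 0.8829 - 0.4695i


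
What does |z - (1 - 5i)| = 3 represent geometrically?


|z - z0| = r is a circle with center z0 and radius r.
Center = (1, -5), radius = 3

Circle with center (1, -5) and radius 3


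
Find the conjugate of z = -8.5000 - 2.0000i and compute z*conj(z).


z_bar = -8.5000 + 2.0000i
z*z_bar = (-8.5)^2 + (-2)^2 = 72.25 + 4 = 76.25

z_bar = -8.5000 + 2.0000i, z*z_bar = 76.25


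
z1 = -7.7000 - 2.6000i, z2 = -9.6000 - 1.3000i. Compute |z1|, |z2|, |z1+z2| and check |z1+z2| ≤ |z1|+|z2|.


|z1| = sqrt((-7.7)^2 + (-2.6)^2) = sqrt(66.05) = 8.1271
|z2| = sqrt((-9.6)^2 + (-1.3)^2) = sqrt(93.85) = 9.6876
z1+z2 = -17.3000 - 3.9000i
|z1+z2| = sqrt(314.5) = 17.7341
|z1|+|z2| = 8.1271 + 9.6876 = 17.8147

|z1+z2| = 17.7341 ≤ |z1|+|z2| = 17.8147 (verified)


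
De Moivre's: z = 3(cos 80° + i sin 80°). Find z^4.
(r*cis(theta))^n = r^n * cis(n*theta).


r^4 = 3^4 = 81
n*theta = 4*80° = 320° = 320° (mod 360)
a = 81*cos(320°) = 62.0496
b = 81*sin(320°) = -52.0658

81 cis(320°) = 62.0496 - 52.0658i


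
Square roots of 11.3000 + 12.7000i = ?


|z| = sqrt(127.69+161.29) = 16.9994
sqrt((|z|+a)/2) = sqrt((16.9994+11.3)/2) = sqrt(14.1497) = 3.7616
sqrt((|z|-a)/2) = sqrt((16.9994-11.3)/2) = sqrt(2.8497) = 1.6881

±(3.7616 + 1.6881i) i.e. 3.7616 + 1.6881i and -3.7616 - 1.6881i


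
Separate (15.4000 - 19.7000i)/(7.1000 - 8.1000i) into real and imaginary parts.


Multiply by conjugate: (15.4000 - 19.7000i)(7.1000 + 8.1000i) / (7.1^2 + (-8.1)^2)
Numerator real = 15.4*7.1 - (19.7)*(-8.1) = 268.91
Numerator imag = -19.7*7.1 - 15.4*(-8.1) = -15.13
Denominator = 116.02
Re(z) = 268.91/116.02 = 2.3178
Im(z) = -15.13/116.02 = -0.1304

Re(z) = 2.3178, Im(z) = -0.1304


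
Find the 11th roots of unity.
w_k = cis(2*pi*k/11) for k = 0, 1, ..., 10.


The 11th roots of unity are cis(360k/11°) for k=0..10
Angle step = 360/11 = 32.7273°
Primitive root: cis(32.7273°)
Primitive root = 0.8413 + 0.5406i

11 roots at angles: 0°, 32.7273°, 65.4545°, 98.1818°, 130.9091°, 163.6364°, 196.3636°, 229.0909°, 261.8182°, 294.5455°, 327.2727°


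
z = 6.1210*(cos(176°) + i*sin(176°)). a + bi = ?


a = 6.1210*cos(176°) = 6.1210*(-0.99756) = -6.1061
b = 6.1210*sin(176°) = 6.1210*0.06976 = 0.4270

-6.1061 + 0.4270i


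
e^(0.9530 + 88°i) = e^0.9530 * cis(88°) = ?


e^0.9530 = 2.5935
cos(88°) = 0.0349
sin(88°) = 0.9994
Real = 2.5935*0.0349 = 0.0905
Imag = 2.5935*0.9994 = 2.5919

0.0905 + 2.5919i


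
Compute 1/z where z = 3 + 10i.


|z|^2 = 9+100 = 109
1/z = (3 - 10i)/109

1/z = 0.0275 - 0.0917i


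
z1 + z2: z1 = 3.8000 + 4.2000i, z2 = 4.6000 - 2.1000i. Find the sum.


Real: 3.8 + 4.6 = 8.4
Imag: 4.2 - 2.1 = 2.1

8.4000 + 2.1000i


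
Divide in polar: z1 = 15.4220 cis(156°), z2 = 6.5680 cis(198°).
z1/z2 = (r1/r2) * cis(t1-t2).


r = 15.4220 / 6.5680 = 2.3481
theta = 156° - 198° = -42° = 318° (mod 360)

2.3481 cis(318°)


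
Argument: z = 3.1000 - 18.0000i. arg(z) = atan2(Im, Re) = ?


Re = 3.1, Im = -18
arg = atan2(-18, 3.1) = -80.2283 degrees

arg(z) = -80.2283 degrees


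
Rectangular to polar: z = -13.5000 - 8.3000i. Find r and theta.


r = sqrt(182.25+68.89) = sqrt(251.14) = 15.8474
theta = atan2(-8.3, -13.5) = -148.4162 degrees

r = 15.8474, theta = -148.4162 degrees


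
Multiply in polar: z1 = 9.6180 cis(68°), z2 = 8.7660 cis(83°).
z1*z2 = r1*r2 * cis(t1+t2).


r = 9.6180 * 8.7660 = 84.3114
theta = 68° + 83° = 151° = 151° (mod 360)

84.3114 cis(151°)


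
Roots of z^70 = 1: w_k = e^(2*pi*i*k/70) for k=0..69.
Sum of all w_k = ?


The sum of all 70th roots of unity is 0.
Geometric series: (1 - w^70)/(1 - w) = (1-1)/(1-w) = 0 since w^70 = 1, w ≠ 1.
Alternatively: coefficient of z^69 in z^70 - 1 is 0.

0


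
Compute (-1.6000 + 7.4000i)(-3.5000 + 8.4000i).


Real = -1.6*(-3.5) - 7.4*8.4 = 5.6 - 62.16 = -56.56
Imag = -1.6*8.4 - (3.5)*7.4 = -13.44 - (25.9) = -39.34

-56.5600 - 39.3400i


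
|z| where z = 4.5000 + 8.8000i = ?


|z| = sqrt(4.5^2 + 8.8^2) = sqrt(20.25 + 77.44) = sqrt(97.69) = 9.8838

|z| = 9.8838


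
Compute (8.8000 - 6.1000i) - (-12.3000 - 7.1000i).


Real: 8.8 + 12.3 = 21.1
Imag: -6.1 + 7.1 = 1

21.1000 + i


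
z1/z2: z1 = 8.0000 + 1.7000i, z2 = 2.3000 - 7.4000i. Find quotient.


Conjugate of z2 = 2.3000 + 7.4000i
Numerator: (8.0000 + 1.7000i)(2.3000 + 7.4000i) = 5.8200 + 63.1100i
Denominator: 2.3^2 + (-7.4)^2 = 60.05
Result = (5.8200 + 63.1100i)/60.05

0.0969 + 1.0510i


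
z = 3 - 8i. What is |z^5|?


|z| = sqrt(9+64) = sqrt(73) = 8.5440
|z^5| = |z|^5 = (sqrt(73))^5 = 73^2 * sqrt(73) = 5329*sqrt(73)

|z^5| = 5329*sqrt(73) ≈ 45530.9960


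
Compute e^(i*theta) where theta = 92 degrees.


cos(92°) = -0.0349
sin(92°) = 0.9994

e^(i*92°) = -0.0349 + 0.9994i


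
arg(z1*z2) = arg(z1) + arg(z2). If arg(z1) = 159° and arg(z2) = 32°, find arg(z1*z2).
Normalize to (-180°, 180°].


arg(z1*z2) = 159° + 32° = 191°
Normalized to (-180°, 180°]: -169°

-169°


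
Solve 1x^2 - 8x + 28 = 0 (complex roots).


disc = (-8)^2 - 4*1*28 = 64 - 112 = -48
sqrt(|disc|) = sqrt(48) = 6.9282
Real part = 8/(2*1) = 4.0000
Imag part = 6.9282/(2*1) = 3.4641

4.0000 ± 3.4641i


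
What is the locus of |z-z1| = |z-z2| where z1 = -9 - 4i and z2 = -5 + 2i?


Equal distances means the locus is the perpendicular bisector of z1 and z2.
Midpoint = ((-9+(-5))/2, (-4+2)/2) = (-7.0000, -1.0000)

Perpendicular bisector through (-7.0000, -1.0000)


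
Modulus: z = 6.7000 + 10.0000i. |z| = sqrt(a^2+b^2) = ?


|z| = sqrt(6.7^2 + 10^2) = sqrt(44.89 + 100) = sqrt(144.89) = 12.0370

|z| = 12.0370


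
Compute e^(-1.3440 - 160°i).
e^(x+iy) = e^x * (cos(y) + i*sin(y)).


e^-1.3440 = 0.2608
cos(-160°) = -0.9397
sin(-160°) = -0.342
Real = 0.2608*(-0.9397) = -0.2451
Imag = 0.2608*(-0.342) = -0.0892

-0.2451 - 0.0892i


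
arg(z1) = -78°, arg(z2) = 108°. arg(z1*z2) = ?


arg(z1*z2) = -78° + 108° = 30°
Normalized to (-180°, 180°]: 30°

30°


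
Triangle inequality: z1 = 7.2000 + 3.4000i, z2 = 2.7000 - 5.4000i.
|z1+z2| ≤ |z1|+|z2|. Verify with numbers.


|z1| = sqrt(7.2^2 + 3.4^2) = sqrt(63.4) = 7.9624
|z2| = sqrt(2.7^2 + (-5.4)^2) = sqrt(36.45) = 6.0374
z1+z2 = 9.9000 - 2.0000i
|z1+z2| = sqrt(102.01) = 10.1000
|z1|+|z2| = 7.9624 + 6.0374 = 13.9998

|z1+z2| = 10.1000 ≤ |z1|+|z2| = 13.9998 (verified)


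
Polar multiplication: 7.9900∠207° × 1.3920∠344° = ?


r = 7.9900 * 1.3920 = 11.1221
theta = 207° + 344° = 551° = 191° (mod 360)

11.1221 cis(191°)


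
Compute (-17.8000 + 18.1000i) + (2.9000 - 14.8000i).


Real: -17.8 + 2.9 = -14.9
Imag: 18.1 - 14.8 = 3.3

-14.9000 + 3.3000i


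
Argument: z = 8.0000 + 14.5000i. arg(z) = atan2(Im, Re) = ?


Re = 8, Im = 14.5
arg = atan2(14.5, 8) = 61.1134 degrees

arg(z) = 61.1134 degrees


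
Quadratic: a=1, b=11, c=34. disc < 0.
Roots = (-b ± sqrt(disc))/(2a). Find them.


disc = 11^2 - 4*1*34 = 121 - 136 = -15
sqrt(|disc|) = sqrt(15) = 3.8730
Real part = -11/(2*1) = -5.5000
Imag part = 3.8730/(2*1) = 1.9365

-5.5000 ± 1.9365i


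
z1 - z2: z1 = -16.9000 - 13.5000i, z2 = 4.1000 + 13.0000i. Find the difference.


Real: -16.9 - 4.1 = -21
Imag: -13.5 - 13 = -26.5

-21.0000 - 26.5000i


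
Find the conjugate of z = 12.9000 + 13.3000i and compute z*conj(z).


z_bar = 12.9000 - 13.3000i
z*z_bar = 12.9^2 + 13.3^2 = 166.41 + 176.89 = 343.3

z_bar = 12.9000 - 13.3000i, z*z_bar = 343.3


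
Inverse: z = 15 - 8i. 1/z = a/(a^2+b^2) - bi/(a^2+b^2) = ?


|z|^2 = 225+64 = 289
1/z = (15 + 8i)/289

1/z = 0.0519 + 0.0277i


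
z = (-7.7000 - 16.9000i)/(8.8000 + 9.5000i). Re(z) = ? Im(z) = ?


Multiply by conjugate: (-7.7000 - 16.9000i)(8.8000 - 9.5000i) / (8.8^2 + 9.5^2)
Numerator real = -7.7*8.8 - (16.9)*9.5 = -228.31
Numerator imag = -16.9*8.8 - (-7.7)*9.5 = -75.57
Denominator = 167.69
Re(z) = -228.31/167.69 = -1.3615
Im(z) = -75.57/167.69 = -0.4507

Re(z) = -1.3615, Im(z) = -0.4507


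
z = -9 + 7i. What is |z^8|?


|z| = sqrt(81+49) = sqrt(130) = 11.4018
|z^8| = |z|^8 = (sqrt(130))^8 = 130^4 = 285610000

|z^8| = 285610000


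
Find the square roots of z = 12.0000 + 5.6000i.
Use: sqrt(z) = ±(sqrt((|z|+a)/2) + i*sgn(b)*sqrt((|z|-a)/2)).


|z| = sqrt(144+31.36) = 13.2424
sqrt((|z|+a)/2) = sqrt((13.2424+12)/2) = sqrt(12.6212) = 3.5526
sqrt((|z|-a)/2) = sqrt((13.2424-12)/2) = sqrt(0.6212) = 0.7881

±(3.5526 + 0.7881i) i.e. 3.5526 + 0.7881i and -3.5526 - 0.7881i


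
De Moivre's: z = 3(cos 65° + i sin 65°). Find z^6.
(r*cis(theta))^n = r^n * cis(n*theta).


r^6 = 3^6 = 729
n*theta = 6*65° = 390° = 30° (mod 360)
a = 729*cos(30°) = 631.3325
b = 729*sin(30°) = 364.5000

729 cis(30°) = 631.3325 + 364.5000i


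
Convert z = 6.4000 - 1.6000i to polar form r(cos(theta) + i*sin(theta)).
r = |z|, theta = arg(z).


r = sqrt(40.96+2.56) = sqrt(43.52) = 6.5970
theta = atan2(-1.6, 6.4) = -14.0362 degrees

r = 6.5970, theta = -14.0362 degrees


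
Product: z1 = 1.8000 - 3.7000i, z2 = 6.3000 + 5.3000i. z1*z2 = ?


Real = 1.8*6.3 - (-3.7)*5.3 = 11.34 - (-19.61) = 30.95
Imag = 1.8*5.3 + 6.3*(-3.7) = 9.54 - (23.31) = -13.77

30.9500 - 13.7700i


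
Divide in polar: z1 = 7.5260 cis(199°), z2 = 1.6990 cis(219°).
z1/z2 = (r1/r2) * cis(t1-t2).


r = 7.5260 / 1.6990 = 4.4297
theta = 199° - 219° = -20° = 340° (mod 360)

4.4297 cis(340°)


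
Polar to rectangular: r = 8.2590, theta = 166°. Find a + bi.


a = 8.2590*cos(166°) = 8.2590*(-0.9703) = -8.0137
b = 8.2590*sin(166°) = 8.2590*0.24192 = 1.9980

-8.0137 + 1.9980i


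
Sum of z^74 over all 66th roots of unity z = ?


The roots are w_k = w^k with w = e^(2*pi*i/66), and (w^k)^74 = (w^74)^k.
So S = 1 + u + u^2 + ... + u^(65) with u = w^74.
74 = 1*66 + 8, so 74 is not a multiple of 66: u = (w^66)^1 * w^8 = w^8 ≠ 1 (w is a primitive 66th root), while u^66 = (w^66)^74 = 1.
Geometric series: S = (1 - u^66)/(1 - u) = (1 - 1)/(1 - u) = 0

S = 0


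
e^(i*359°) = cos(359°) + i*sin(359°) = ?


cos(359°) = 0.9998
sin(359°) = -0.0175

e^(i*359°) = 0.9998 - 0.0175i


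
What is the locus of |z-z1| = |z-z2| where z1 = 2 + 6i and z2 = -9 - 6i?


Equal distances means the locus is the perpendicular bisector of z1 and z2.
Midpoint = ((2+(-9))/2, (6+(-6))/2) = (-3.5000, 0)

Perpendicular bisector through (-3.5000, 0)


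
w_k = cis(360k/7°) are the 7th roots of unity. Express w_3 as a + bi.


Angle = 360*3/7 = 154.2857°
a = cos(154.2857°) = -0.9010
b = sin(154.2857°) = 0.4339

-0.9010 + 0.4339i


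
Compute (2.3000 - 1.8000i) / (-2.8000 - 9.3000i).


Conjugate of z2 = -2.8000 + 9.3000i
Numerator: (2.3000 - 1.8000i)(-2.8000 + 9.3000i) = 10.3000 + 26.4300i
Denominator: (-2.8)^2 + (-9.3)^2 = 94.33
Result = (10.3000 + 26.4300i)/94.33

0.1092 + 0.2802i


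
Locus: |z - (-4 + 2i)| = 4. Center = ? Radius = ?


|z - z0| = r is a circle with center z0 and radius r.
Center = (-4, 2), radius = 4

Circle with center (-4, 2) and radius 4


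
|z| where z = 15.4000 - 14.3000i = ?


|z| = sqrt(15.4^2 + (-14.3)^2) = sqrt(237.16 + 204.49) = sqrt(441.65) = 21.0155

|z| = 21.0155


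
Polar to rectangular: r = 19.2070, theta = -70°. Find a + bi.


a = 19.2070*cos(-70°) = 19.2070*0.34202 = 6.5692
b = 19.2070*sin(-70°) = 19.2070*(-0.939693) = -18.0487

6.5692 - 18.0487i


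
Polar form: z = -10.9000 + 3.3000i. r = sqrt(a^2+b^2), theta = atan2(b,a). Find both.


r = sqrt(118.81+10.89) = sqrt(129.7) = 11.3886
theta = atan2(3.3, -10.9) = 163.1562 degrees

r = 11.3886, theta = 163.1562 degrees


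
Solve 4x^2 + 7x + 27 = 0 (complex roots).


disc = 7^2 - 4*4*27 = 49 - 432 = -383
sqrt(|disc|) = sqrt(383) = 19.5704
Real part = -7/(2*4) = -0.8750
Imag part = 19.5704/(2*4) = 2.4463

-0.8750 ± 2.4463i


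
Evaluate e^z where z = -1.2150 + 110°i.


e^-1.2150 = 0.2967
cos(110°) = -0.342
sin(110°) = 0.9397
Real = 0.2967*(-0.342) = -0.1015
Imag = 0.2967*0.9397 = 0.2788

-0.1015 + 0.2788i


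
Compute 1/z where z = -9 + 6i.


|z|^2 = 81+36 = 117
1/z = (-9 - 6i)/117

1/z = -0.0769 - 0.0513i


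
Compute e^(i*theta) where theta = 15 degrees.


cos(15°) = 0.9659
sin(15°) = 0.2588

e^(i*15°) = 0.9659 + 0.2588i


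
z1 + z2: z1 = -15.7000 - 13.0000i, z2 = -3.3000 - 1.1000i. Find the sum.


Real: -15.7 - 3.3 = -19
Imag: -13 - 1.1 = -14.1

-19.0000 - 14.1000i


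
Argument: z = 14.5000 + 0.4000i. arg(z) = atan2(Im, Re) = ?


Re = 14.5, Im = 0.4
arg = atan2(0.4, 14.5) = 1.5802 degrees

arg(z) = 1.5802 degrees


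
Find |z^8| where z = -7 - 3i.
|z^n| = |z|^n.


|z| = sqrt(49+9) = sqrt(58) = 7.6158
|z^8| = |z|^8 = (sqrt(58))^8 = 58^4 = 11316496

|z^8| = 11316496


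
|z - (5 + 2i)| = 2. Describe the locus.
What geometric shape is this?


|z - z0| = r is a circle with center z0 and radius r.
Center = (5, 2), radius = 2

Circle with center (5, 2) and radius 2


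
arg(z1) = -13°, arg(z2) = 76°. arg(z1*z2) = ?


arg(z1*z2) = -13° + 76° = 63°
Normalized to (-180°, 180°]: 63°

63°


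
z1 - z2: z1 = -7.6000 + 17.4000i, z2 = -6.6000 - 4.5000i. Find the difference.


Real: -7.6 + 6.6 = -1
Imag: 17.4 + 4.5 = 21.9

-1.0000 + 21.9000i


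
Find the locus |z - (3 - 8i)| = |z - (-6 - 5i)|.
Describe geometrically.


Equal distances means the locus is the perpendicular bisector of z1 and z2.
Midpoint = ((3+(-6))/2, (-8+(-5))/2) = (-1.5000, -6.5000)

Perpendicular bisector through (-1.5000, -6.5000)


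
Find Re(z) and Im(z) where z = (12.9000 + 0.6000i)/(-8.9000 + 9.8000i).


Multiply by conjugate: (12.9000 + 0.6000i)(-8.9000 - 9.8000i) / ((-8.9)^2 + 9.8^2)
Numerator real = 12.9*(-8.9) + 0.6*9.8 = -108.93
Numerator imag = 0.6*(-8.9) - 12.9*9.8 = -131.76
Denominator = 175.25
Re(z) = -108.93/175.25 = -0.6216
Im(z) = -131.76/175.25 = -0.7518

Re(z) = -0.6216, Im(z) = -0.7518


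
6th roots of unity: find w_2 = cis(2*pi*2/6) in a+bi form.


Angle = 360*2/6 = 120°
a = cos(120°) = -0.5000
b = sin(120°) = 0.8660

-0.5000 + 0.8660i


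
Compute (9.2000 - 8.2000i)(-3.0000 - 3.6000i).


Real = 9.2*(-3) - (-8.2)*(-3.6) = -27.6 - 29.52 = -57.12
Imag = 9.2*(-3.6) - (3)*(-8.2) = -33.12 + 24.6 = -8.52

-57.1200 - 8.5200i


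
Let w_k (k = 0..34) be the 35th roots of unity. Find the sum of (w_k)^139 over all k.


The roots are w_k = w^k with w = e^(2*pi*i/35), and (w^k)^139 = (w^139)^k.
So S = 1 + u + u^2 + ... + u^(34) with u = w^139.
139 = 3*35 + 34, so 139 is not a multiple of 35: u = (w^35)^3 * w^34 = w^34 ≠ 1 (w is a primitive 35th root), while u^35 = (w^35)^139 = 1.
Geometric series: S = (1 - u^35)/(1 - u) = (1 - 1)/(1 - u) = 0

S = 0


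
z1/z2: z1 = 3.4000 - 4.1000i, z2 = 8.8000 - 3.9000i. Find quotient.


Conjugate of z2 = 8.8000 + 3.9000i
Numerator: (3.4000 - 4.1000i)(8.8000 + 3.9000i) = 45.9100 - 22.8200i
Denominator: 8.8^2 + (-3.9)^2 = 92.65
Result = (45.9100 - 22.8200i)/92.65

0.4955 - 0.2463i


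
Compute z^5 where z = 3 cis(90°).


r^5 = 3^5 = 243
n*theta = 5*90° = 450° = 90° (mod 360)
a = 243*cos(90°) = 0
b = 243*sin(90°) = 243.0000

243 cis(90°) = 0 + 243.0000i


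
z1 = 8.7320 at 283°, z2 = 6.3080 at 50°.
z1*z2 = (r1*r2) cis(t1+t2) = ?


r = 8.7320 * 6.3080 = 55.0815
theta = 283° + 50° = 333° = 333° (mod 360)

55.0815 cis(333°)


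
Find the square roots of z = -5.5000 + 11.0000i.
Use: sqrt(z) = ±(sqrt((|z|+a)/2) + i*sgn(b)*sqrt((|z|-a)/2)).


|z| = sqrt(30.25+121) = 12.2984
sqrt((|z|+a)/2) = sqrt((12.2984+(-5.5))/2) = sqrt(3.3992) = 1.8437
sqrt((|z|-a)/2) = sqrt((12.2984-(-5.5))/2) = sqrt(8.8992) = 2.9832

±(1.8437 + 2.9832i) i.e. 1.8437 + 2.9832i and -1.8437 - 2.9832i


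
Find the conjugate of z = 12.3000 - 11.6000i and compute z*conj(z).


z_bar = 12.3000 + 11.6000i
z*z_bar = 12.3^2 + (-11.6)^2 = 151.29 + 134.56 = 285.85

z_bar = 12.3000 + 11.6000i, z*z_bar = 285.85


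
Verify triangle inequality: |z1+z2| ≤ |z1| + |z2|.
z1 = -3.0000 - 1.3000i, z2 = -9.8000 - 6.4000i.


|z1| = sqrt((-3)^2 + (-1.3)^2) = sqrt(10.69) = 3.2696
|z2| = sqrt((-9.8)^2 + (-6.4)^2) = sqrt(137) = 11.7047
z1+z2 = -12.8000 - 7.7000i
|z1+z2| = sqrt(223.13) = 14.9375
|z1|+|z2| = 3.2696 + 11.7047 = 14.9743

|z1+z2| = 14.9375 ≤ |z1|+|z2| = 14.9743 (verified)


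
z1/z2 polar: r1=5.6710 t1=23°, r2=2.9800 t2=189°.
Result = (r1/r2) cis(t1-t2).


r = 5.6710 / 2.9800 = 1.9030
theta = 23° - 189° = -166° = 194° (mod 360)

1.9030 cis(194°)


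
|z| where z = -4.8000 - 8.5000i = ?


|z| = sqrt((-4.8)^2 + (-8.5)^2) = sqrt(23.04 + 72.25) = sqrt(95.29) = 9.7617

|z| = 9.7617


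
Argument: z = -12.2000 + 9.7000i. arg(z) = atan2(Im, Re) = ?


Re = -12.2, Im = 9.7
arg = atan2(9.7, -12.2) = 141.5124 degrees

arg(z) = 141.5124 degrees


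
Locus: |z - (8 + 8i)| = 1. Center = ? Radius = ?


|z - z0| = r is a circle with center z0 and radius r.
Center = (8, 8), radius = 1

Circle with center (8, 8) and radius 1


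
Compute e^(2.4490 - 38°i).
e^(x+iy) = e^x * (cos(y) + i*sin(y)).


e^2.4490 = 11.5768
cos(-38°) = 0.78801
sin(-38°) = -0.61566
Real = 11.5768*0.78801 = 9.1226
Imag = 11.5768*(-0.61566) = -7.1274

9.1226 - 7.1274i


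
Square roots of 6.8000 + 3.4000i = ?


|z| = sqrt(46.24+11.56) = 7.6026
sqrt((|z|+a)/2) = sqrt((7.6026+6.8)/2) = sqrt(7.2013) = 2.6835
sqrt((|z|-a)/2) = sqrt((7.6026-6.8)/2) = sqrt(0.4013) = 0.6335

±(2.6835 + 0.6335i) i.e. 2.6835 + 0.6335i and -2.6835 - 0.6335i


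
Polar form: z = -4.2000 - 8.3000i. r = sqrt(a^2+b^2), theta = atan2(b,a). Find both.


r = sqrt(17.64+68.89) = sqrt(86.53) = 9.3022
theta = atan2(-8.3, -4.2) = -116.8405 degrees

r = 9.3022, theta = -116.8405 degrees


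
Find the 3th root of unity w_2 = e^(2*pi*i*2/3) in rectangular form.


Angle = 360*2/3 = 240°
a = cos(240°) = -0.5000
b = sin(240°) = -0.8660

-0.5000 - 0.8660i


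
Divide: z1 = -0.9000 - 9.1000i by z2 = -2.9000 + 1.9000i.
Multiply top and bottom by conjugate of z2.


Conjugate of z2 = -2.9000 - 1.9000i
Numerator: (-0.9000 - 9.1000i)(-2.9000 - 1.9000i) = -14.6800 + 28.1000i
Denominator: (-2.9)^2 + 1.9^2 = 12.02
Result = (-14.6800 + 28.1000i)/12.02

-1.2213 + 2.3378i


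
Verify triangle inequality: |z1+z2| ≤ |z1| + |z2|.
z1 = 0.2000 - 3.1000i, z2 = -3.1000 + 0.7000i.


|z1| = sqrt(0.2^2 + (-3.1)^2) = sqrt(9.65) = 3.1064
|z2| = sqrt((-3.1)^2 + 0.7^2) = sqrt(10.1) = 3.1780
z1+z2 = -2.9000 - 2.4000i
|z1+z2| = sqrt(14.17) = 3.7643
|z1|+|z2| = 3.1064 + 3.1780 = 6.2844

|z1+z2| = 3.7643 ≤ |z1|+|z2| = 6.2844 (verified)


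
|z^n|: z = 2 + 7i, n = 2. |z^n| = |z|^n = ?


|z| = sqrt(4+49) = sqrt(53) = 7.2801
|z^2| = |z|^2 = (sqrt(53))^2 = 53

|z^2| = 53


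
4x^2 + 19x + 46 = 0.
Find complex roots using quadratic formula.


disc = 19^2 - 4*4*46 = 361 - 736 = -375
sqrt(|disc|) = sqrt(375) = 19.3649
Real part = -19/(2*4) = -2.3750
Imag part = 19.3649/(2*4) = 2.4206

-2.3750 ± 2.4206i


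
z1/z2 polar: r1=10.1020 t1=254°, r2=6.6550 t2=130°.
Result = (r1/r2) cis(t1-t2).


r = 10.1020 / 6.6550 = 1.5180
theta = 254° - 130° = 124° = 124° (mod 360)

1.5180 cis(124°)


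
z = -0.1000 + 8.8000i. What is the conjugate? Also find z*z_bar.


z_bar = -0.1000 - 8.8000i
z*z_bar = (-0.1)^2 + 8.8^2 = 0.01 + 77.44 = 77.45

z_bar = -0.1000 - 8.8000i, z*z_bar = 77.45


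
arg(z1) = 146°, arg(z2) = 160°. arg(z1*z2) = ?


arg(z1*z2) = 146° + 160° = 306°
Normalized to (-180°, 180°]: -54°

-54°


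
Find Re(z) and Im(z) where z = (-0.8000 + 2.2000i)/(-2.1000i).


Multiply by conjugate: (-0.8000 + 2.2000i)(2.1000i) / (0^2 + (-2.1)^2)
Numerator real = -0.8*0 + 2.2*(-2.1) = -4.62
Numerator imag = 2.2*0 - (-0.8)*(-2.1) = -1.68
Denominator = 4.41
Re(z) = -4.62/4.41 = -1.0476
Im(z) = -1.68/4.41 = -0.3810

Re(z) = -1.0476, Im(z) = -0.3810


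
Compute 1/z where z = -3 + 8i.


|z|^2 = 9+64 = 73
1/z = (-3 - 8i)/73

1/z = -0.0411 - 0.1096i


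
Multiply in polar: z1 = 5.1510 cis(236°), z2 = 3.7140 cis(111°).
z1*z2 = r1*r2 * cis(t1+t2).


r = 5.1510 * 3.7140 = 19.1308
theta = 236° + 111° = 347° = 347° (mod 360)

19.1308 cis(347°)


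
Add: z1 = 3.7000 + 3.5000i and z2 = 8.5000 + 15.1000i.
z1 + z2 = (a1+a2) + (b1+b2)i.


Real: 3.7 + 8.5 = 12.2
Imag: 3.5 + 15.1 = 18.6

12.2000 + 18.6000i


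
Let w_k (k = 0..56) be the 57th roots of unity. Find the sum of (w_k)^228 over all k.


The roots are w_k = w^k with w = e^(2*pi*i/57), and (w^k)^228 = (w^228)^k.
So S = 1 + u + u^2 + ... + u^(56) with u = w^228.
228 = 4*57 + 0, so 228 is a multiple of 57 and u = (w^57)^4 = 1.
Every one of the 57 terms equals 1: S = 57

S = 57


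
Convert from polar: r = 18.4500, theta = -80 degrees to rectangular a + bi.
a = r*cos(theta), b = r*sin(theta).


a = 18.4500*cos(-80°) = 18.4500*0.17365 = 3.2038
b = 18.4500*sin(-80°) = 18.4500*(-0.98481) = -18.1697

3.2038 - 18.1697i


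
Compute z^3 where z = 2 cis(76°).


r^3 = 2^3 = 8
n*theta = 3*76° = 228° = 228° (mod 360)
a = 8*cos(228°) = -5.3530
b = 8*sin(228°) = -5.9452

8 cis(228°) = -5.3530 - 5.9452i


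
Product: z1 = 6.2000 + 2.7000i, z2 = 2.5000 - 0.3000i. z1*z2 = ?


Real = 6.2*2.5 - 2.7*(-0.3) = 15.5 - (-0.81) = 16.31
Imag = 6.2*(-0.3) + 2.5*2.7 = -1.86 + 6.75 = 4.89

16.3100 + 4.8900i


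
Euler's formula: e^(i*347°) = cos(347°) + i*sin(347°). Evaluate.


cos(347°) = 0.9744
sin(347°) = -0.2250

e^(i*347°) = 0.9744 - 0.2250i


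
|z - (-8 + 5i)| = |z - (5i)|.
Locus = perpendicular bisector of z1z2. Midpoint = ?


Equal distances means the locus is the perpendicular bisector of z1 and z2.
Midpoint = ((-8+0)/2, (5+5)/2) = (-4.0000, 5.0000)

Perpendicular bisector through (-4.0000, 5.0000)


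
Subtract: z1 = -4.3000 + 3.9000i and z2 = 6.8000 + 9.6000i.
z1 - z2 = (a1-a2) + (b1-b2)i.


Real: -4.3 - 6.8 = -11.1
Imag: 3.9 - 9.6 = -5.7

-11.1000 - 5.7000i


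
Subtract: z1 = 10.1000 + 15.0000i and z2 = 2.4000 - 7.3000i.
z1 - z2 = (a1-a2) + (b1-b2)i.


Real: 10.1 - 2.4 = 7.7
Imag: 15 + 7.3 = 22.3

7.7000 + 22.3000i


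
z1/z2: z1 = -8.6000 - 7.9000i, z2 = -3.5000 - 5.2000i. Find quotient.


Conjugate of z2 = -3.5000 + 5.2000i
Numerator: (-8.6000 - 7.9000i)(-3.5000 + 5.2000i) = 71.1800 - 17.0700i
Denominator: (-3.5)^2 + (-5.2)^2 = 39.29
Result = (71.1800 - 17.0700i)/39.29

1.8117 - 0.4345i


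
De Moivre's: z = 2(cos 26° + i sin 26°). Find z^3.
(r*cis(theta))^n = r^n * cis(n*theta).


r^3 = 2^3 = 8
n*theta = 3*26° = 78° = 78° (mod 360)
a = 8*cos(78°) = 1.6633
b = 8*sin(78°) = 7.8252

8 cis(78°) = 1.6633 + 7.8252i


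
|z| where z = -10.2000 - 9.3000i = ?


|z| = sqrt((-10.2)^2 + (-9.3)^2) = sqrt(104.04 + 86.49) = sqrt(190.53) = 13.8033

|z| = 13.8033


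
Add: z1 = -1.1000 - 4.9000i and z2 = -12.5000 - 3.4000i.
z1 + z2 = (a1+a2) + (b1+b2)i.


Real: -1.1 - 12.5 = -13.6
Imag: -4.9 - 3.4 = -8.3

-13.6000 - 8.3000i


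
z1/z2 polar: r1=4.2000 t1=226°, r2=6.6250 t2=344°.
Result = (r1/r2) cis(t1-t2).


r = 4.2000 / 6.6250 = 0.6340
theta = 226° - 344° = -118° = 242° (mod 360)

0.6340 cis(242°)


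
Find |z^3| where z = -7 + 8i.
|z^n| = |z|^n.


|z| = sqrt(49+64) = sqrt(113) = 10.6301
|z^3| = |z|^3 = (sqrt(113))^3 = 113*sqrt(113)

|z^3| = 113*sqrt(113) ≈ 1201.2065


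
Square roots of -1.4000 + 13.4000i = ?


|z| = sqrt(1.96+179.56) = 13.4729
sqrt((|z|+a)/2) = sqrt((13.4729+(-1.4))/2) = sqrt(6.0365) = 2.4569
sqrt((|z|-a)/2) = sqrt((13.4729-(-1.4))/2) = sqrt(7.4365) = 2.7270

±(2.4569 + 2.7270i) i.e. 2.4569 + 2.7270i and -2.4569 - 2.7270i


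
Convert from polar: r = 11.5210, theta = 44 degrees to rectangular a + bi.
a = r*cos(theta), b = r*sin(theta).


a = 11.5210*cos(44°) = 11.5210*0.71934 = 8.2875
b = 11.5210*sin(44°) = 11.5210*0.69466 = 8.0032

8.2875 + 8.0032i


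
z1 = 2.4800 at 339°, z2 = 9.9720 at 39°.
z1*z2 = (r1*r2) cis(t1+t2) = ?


r = 2.4800 * 9.9720 = 24.7306
theta = 339° + 39° = 378° = 18° (mod 360)

24.7306 cis(18°)


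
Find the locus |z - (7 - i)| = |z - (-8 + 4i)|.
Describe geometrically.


Equal distances means the locus is the perpendicular bisector of z1 and z2.
Midpoint = ((7+(-8))/2, (-1+4)/2) = (-0.5000, 1.5000)

Perpendicular bisector through (-0.5000, 1.5000)


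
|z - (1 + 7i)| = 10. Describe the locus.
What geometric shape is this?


|z - z0| = r is a circle with center z0 and radius r.
Center = (1, 7), radius = 10

Circle with center (1, 7) and radius 10


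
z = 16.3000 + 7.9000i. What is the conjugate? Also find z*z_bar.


z_bar = 16.3000 - 7.9000i
z*z_bar = 16.3^2 + 7.9^2 = 265.69 + 62.41 = 328.1

z_bar = 16.3000 - 7.9000i, z*z_bar = 328.1


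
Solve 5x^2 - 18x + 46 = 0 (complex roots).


disc = (-18)^2 - 4*5*46 = 324 - 920 = -596
sqrt(|disc|) = sqrt(596) = 24.4131
Real part = 18/(2*5) = 1.8000
Imag part = 24.4131/(2*5) = 2.4413

1.8000 ± 2.4413i


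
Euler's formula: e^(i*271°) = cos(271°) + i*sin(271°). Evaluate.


cos(271°) = 0.0175
sin(271°) = -0.9998

e^(i*271°) = 0.0175 - 0.9998i


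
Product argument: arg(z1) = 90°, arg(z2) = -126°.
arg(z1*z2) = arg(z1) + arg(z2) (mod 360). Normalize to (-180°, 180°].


arg(z1*z2) = 90° - 126° = -36°
Normalized to (-180°, 180°]: -36°

-36°


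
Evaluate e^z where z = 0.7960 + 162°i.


e^0.7960 = 2.2167
cos(162°) = -0.95106
sin(162°) = 0.309
Real = 2.2167*(-0.95106) = -2.1082
Imag = 2.2167*0.309 = 0.6850

-2.1082 + 0.6850i


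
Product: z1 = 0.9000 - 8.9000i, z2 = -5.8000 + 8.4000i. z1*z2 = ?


Real = 0.9*(-5.8) - (-8.9)*8.4 = -5.22 - (-74.76) = 69.54
Imag = 0.9*8.4 - (5.8)*(-8.9) = 7.56 + 51.62 = 59.18

69.5400 + 59.1800i


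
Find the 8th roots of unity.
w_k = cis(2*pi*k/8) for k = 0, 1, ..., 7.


The 8th roots of unity are cis(360k/8°) for k=0..7
Angle step = 360/8 = 45°
Primitive root: cis(45°)
Primitive root = 0.7071 + 0.7071i

8 roots at angles: 0°, 45°, 90°, 135°, 180°, 225°, 270°, 315°


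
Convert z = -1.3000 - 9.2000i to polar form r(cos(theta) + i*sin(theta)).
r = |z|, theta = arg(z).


r = sqrt(1.69+84.64) = sqrt(86.33) = 9.2914
theta = atan2(-9.2, -1.3) = -98.0429 degrees

r = 9.2914, theta = -98.0429 degrees


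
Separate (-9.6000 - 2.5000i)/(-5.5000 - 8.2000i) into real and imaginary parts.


Multiply by conjugate: (-9.6000 - 2.5000i)(-5.5000 + 8.2000i) / ((-5.5)^2 + (-8.2)^2)
Numerator real = -9.6*(-5.5) - (2.5)*(-8.2) = 73.3
Numerator imag = -2.5*(-5.5) - (-9.6)*(-8.2) = -64.97
Denominator = 97.49
Re(z) = 73.3/97.49 = 0.7519
Im(z) = -64.97/97.49 = -0.6664

Re(z) = 0.7519, Im(z) = -0.6664


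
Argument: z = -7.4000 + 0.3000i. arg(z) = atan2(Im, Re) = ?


Re = -7.4, Im = 0.3
arg = atan2(0.3, -7.4) = 177.6785 degrees

arg(z) = 177.6785 degrees


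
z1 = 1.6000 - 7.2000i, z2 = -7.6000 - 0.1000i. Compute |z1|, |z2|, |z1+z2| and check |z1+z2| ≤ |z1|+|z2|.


|z1| = sqrt(1.6^2 + (-7.2)^2) = sqrt(54.4) = 7.3756
|z2| = sqrt((-7.6)^2 + (-0.1)^2) = sqrt(57.77) = 7.6007
z1+z2 = -6.0000 - 7.3000i
|z1+z2| = sqrt(89.29) = 9.4493
|z1|+|z2| = 7.3756 + 7.6007 = 14.9763

|z1+z2| = 9.4493 ≤ |z1|+|z2| = 14.9763 (verified)


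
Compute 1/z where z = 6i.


|z|^2 = 0+36 = 36
1/z = (0 - 6i)/36

1/z = 0 - 0.1667i


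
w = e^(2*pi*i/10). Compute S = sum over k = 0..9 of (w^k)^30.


The roots are w_k = w^k with w = e^(2*pi*i/10), and (w^k)^30 = (w^30)^k.
So S = 1 + u + u^2 + ... + u^(9) with u = w^30.
30 = 3*10 + 0, so 30 is a multiple of 10 and u = (w^10)^3 = 1.
Every one of the 10 terms equals 1: S = 10

S = 10


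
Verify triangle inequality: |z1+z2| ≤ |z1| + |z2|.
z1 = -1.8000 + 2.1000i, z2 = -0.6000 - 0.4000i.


|z1| = sqrt((-1.8)^2 + 2.1^2) = sqrt(7.65) = 2.7659
|z2| = sqrt((-0.6)^2 + (-0.4)^2) = sqrt(0.52) = 0.7211
z1+z2 = -2.4000 + 1.7000i
|z1+z2| = sqrt(8.65) = 2.9411
|z1|+|z2| = 2.7659 + 0.7211 = 3.4870

|z1+z2| = 2.9411 ≤ |z1|+|z2| = 3.4870 (verified)


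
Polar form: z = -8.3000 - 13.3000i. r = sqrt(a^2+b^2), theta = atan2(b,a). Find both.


r = sqrt(68.89+176.89) = sqrt(245.78) = 15.6774
theta = atan2(-13.3, -8.3) = -121.9666 degrees

r = 15.6774, theta = -121.9666 degrees


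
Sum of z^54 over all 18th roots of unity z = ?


The roots are w_k = w^k with w = e^(2*pi*i/18), and (w^k)^54 = (w^54)^k.
So S = 1 + u + u^2 + ... + u^(17) with u = w^54.
54 = 3*18 + 0, so 54 is a multiple of 18 and u = (w^18)^3 = 1.
Every one of the 18 terms equals 1: S = 18

S = 18


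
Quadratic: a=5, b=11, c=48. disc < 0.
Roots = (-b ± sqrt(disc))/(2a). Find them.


disc = 11^2 - 4*5*48 = 121 - 960 = -839
sqrt(|disc|) = sqrt(839) = 28.9655
Real part = -11/(2*5) = -1.1000
Imag part = 28.9655/(2*5) = 2.8965

-1.1000 ± 2.8965i


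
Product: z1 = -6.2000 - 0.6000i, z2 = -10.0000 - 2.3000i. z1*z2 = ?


Real = -6.2*(-10) - (-0.6)*(-2.3) = 62 - 1.38 = 60.62
Imag = -6.2*(-2.3) - (10)*(-0.6) = 14.26 + 6 = 20.26

60.6200 + 20.2600i


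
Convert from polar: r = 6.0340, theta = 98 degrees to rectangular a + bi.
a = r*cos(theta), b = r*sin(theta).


a = 6.0340*cos(98°) = 6.0340*(-0.13917) = -0.8398
b = 6.0340*sin(98°) = 6.0340*0.99027 = 5.9753

-0.8398 + 5.9753i


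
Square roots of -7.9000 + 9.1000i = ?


|z| = sqrt(62.41+82.81) = 12.0507
sqrt((|z|+a)/2) = sqrt((12.0507+(-7.9))/2) = sqrt(2.0754) = 1.4406
sqrt((|z|-a)/2) = sqrt((12.0507-(-7.9))/2) = sqrt(9.9754) = 3.1584

±(1.4406 + 3.1584i) i.e. 1.4406 + 3.1584i and -1.4406 - 3.1584i
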